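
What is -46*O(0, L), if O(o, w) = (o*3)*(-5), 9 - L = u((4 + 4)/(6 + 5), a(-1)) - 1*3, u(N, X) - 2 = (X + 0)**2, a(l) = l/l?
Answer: 0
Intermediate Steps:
a(l) = 1
u(N, X) = 2 + X**2 (u(N, X) = 2 + (X + 0)**2 = 2 + X**2)
L = 9 (L = 9 - ((2 + 1**2) - 1*3) = 9 - ((2 + 1) - 3) = 9 - (3 - 3) = 9 - 1*0 = 9 + 0 = 9)
O(o, w) = -15*o (O(o, w) = (3*o)*(-5) = -15*o)
-46*O(0, L) = -(-690)*0 = -46*0 = 0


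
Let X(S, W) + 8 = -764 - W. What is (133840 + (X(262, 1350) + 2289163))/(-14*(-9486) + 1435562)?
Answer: 2420881/1568366 ≈ 1.5436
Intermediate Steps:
X(S, W) = -772 - W (X(S, W) = -8 + (-764 - W) = -772 - W)
(133840 + (X(262, 1350) + 2289163))/(-14*(-9486) + 1435562) = (133840 + ((-772 - 1*1350) + 2289163))/(-14*(-9486) + 1435562) = (133840 + ((-772 - 1350) + 2289163))/(132804 + 1435562) = (133840 + (-2122 + 2289163))/1568366 = (133840 + 2287041)*(1/1568366) = 2420881*(1/1568366) = 2420881/1568366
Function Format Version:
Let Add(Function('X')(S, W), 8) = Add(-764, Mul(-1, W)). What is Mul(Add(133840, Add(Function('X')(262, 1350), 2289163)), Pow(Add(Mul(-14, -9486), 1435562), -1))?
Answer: Rational(2420881, 1568366) ≈ 1.5436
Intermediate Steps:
Function('X')(S, W) = Add(-772, Mul(-1, W)) (Function('X')(S, W) = Add(-8, Add(-764, Mul(-1, W))) = Add(-772, Mul(-1, W)))
Mul(Add(133840, Add(Function('X')(262, 1350), 2289163)), Pow(Add(Mul(-14, -9486), 1435562), -1)) = Mul(Add(133840, Add(Add(-772, Mul(-1, 1350)), 2289163)), Pow(Add(Mul(-14, -9486), 1435562), -1)) = Mul(Add(133840, Add(Add(-772, -1350), 2289163)), Pow(Add(132804, 1435562), -1)) = Mul(Add(133840, Add(-2122, 2289163)), Pow(1568366, -1)) = Mul(Add(133840, 2287041), Rational(1, 1568366)) = Mul(2420881, Rational(1, 1568366)) = Rational(2420881, 1568366)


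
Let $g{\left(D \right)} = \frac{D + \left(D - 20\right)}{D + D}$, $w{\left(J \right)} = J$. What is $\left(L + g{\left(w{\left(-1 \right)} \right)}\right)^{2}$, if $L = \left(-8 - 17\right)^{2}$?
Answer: $404496$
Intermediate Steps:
$L = 625$ ($L = \left(-25\right)^{2} = 625$)
$g{\left(D \right)} = \frac{-20 + 2 D}{2 D}$ ($g{\left(D \right)} = \frac{D + \left(-20 + D\right)}{2 D} = \left(-20 + 2 D\right) \frac{1}{2 D} = \frac{-20 + 2 D}{2 D}$)
$\left(L + g{\left(w{\left(-1 \right)} \right)}\right)^{2} = \left(625 + \frac{-10 - 1}{-1}\right)^{2} = \left(625 - -11\right)^{2} = \left(625 + 11\right)^{2} = 636^{2} = 404496$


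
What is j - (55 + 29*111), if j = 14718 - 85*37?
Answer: 8299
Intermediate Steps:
j = 11573 (j = 14718 - 1*3145 = 14718 - 3145 = 11573)
j - (55 + 29*111) = 11573 - (55 + 29*111) = 11573 - (55 + 3219) = 11573 - 1*3274 = 11573 - 3274 = 8299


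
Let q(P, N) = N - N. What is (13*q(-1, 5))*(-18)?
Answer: 0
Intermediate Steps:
q(P, N) = 0
(13*q(-1, 5))*(-18) = (13*0)*(-18) = 0*(-18) = 0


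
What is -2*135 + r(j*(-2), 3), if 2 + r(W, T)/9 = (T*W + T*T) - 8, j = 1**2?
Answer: -333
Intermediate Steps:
j = 1
r(W, T) = -90 + 9*T**2 + 9*T*W (r(W, T) = -18 + 9*((T*W + T*T) - 8) = -18 + 9*((T*W + T**2) - 8) = -18 + 9*((T**2 + T*W) - 8) = -18 + 9*(-8 + T**2 + T*W) = -18 + (-72 + 9*T**2 + 9*T*W) = -90 + 9*T**2 + 9*T*W)
-2*135 + r(j*(-2), 3) = -2*135 + (-90 + 9*3**2 + 9*3*(1*(-2))) = -270 + (-90 + 9*9 + 9*3*(-2)) = -270 + (-90 + 81 - 54) = -270 - 63 = -333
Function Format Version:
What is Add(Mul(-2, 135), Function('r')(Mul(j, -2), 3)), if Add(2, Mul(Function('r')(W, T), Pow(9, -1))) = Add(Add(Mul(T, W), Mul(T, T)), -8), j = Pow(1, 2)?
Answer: -333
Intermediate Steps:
j = 1
Function('r')(W, T) = Add(-90, Mul(9, Pow(T, 2)), Mul(9, T, W)) (Function('r')(W, T) = Add(-18, Mul(9, Add(Add(Mul(T, W), Mul(T, T)), -8))) = Add(-18, Mul(9, Add(Add(Mul(T, W), Pow(T, 2)), -8))) = Add(-18, Mul(9, Add(Add(Pow(T, 2), Mul(T, W)), -8))) = Add(-18, Mul(9, Add(-8, Pow(T, 2), Mul(T, W)))) = Add(-18, Add(-72, Mul(9, Pow(T, 2)), Mul(9, T, W))) = Add(-90, Mul(9, Pow(T, 2)), Mul(9, T, W)))
Add(Mul(-2, 135), Function('r')(Mul(j, -2), 3)) = Add(Mul(-2, 135), Add(-90, Mul(9, Pow(3, 2)), Mul(9, 3, Mul(1, -2)))) = Add(-270, Add(-90, Mul(9, 9), Mul(9, 3, -2))) = Add(-270, Add(-90, 81, -54)) = Add(-270, -63) = -333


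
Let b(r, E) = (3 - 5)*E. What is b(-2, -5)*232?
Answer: 2320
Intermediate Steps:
b(r, E) = -2*E
b(-2, -5)*232 = -2*(-5)*232 = 10*232 = 2320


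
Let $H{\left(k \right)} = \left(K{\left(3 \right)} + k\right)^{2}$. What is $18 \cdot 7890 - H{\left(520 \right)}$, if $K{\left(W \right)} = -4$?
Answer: $-124236$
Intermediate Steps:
$H{\left(k \right)} = \left(-4 + k\right)^{2}$
$18 \cdot 7890 - H{\left(520 \right)} = 18 \cdot 7890 - \left(-4 + 520\right)^{2} = 142020 - 516^{2} = 142020 - 266256 = -124236$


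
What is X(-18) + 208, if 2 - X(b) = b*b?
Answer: -114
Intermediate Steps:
X(b) = 2 - b² (X(b) = 2 - b*b = 2 - b²)
X(-18) + 208 = (2 - 1*(-18)²) + 208 = (2 - 1*324) + 208 = (2 - 324) + 208 = -322 + 208 = -114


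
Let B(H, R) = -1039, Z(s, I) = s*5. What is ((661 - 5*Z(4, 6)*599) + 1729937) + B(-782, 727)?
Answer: 1669659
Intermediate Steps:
Z(s, I) = 5*s
((661 - 5*Z(4, 6)*599) + 1729937) + B(-782, 727) = ((661 - 25*4*599) + 1729937) - 1039 = ((661 - 5*20*599) + 1729937) - 1039 = ((661 - 100*599) + 1729937) - 1039 = ((661 - 59900) + 1729937) - 1039 = (-59239 + 1729937) - 1039 = 1670698 - 1039 = 1669659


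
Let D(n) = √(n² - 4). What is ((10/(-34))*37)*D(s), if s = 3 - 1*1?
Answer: 0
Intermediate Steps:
s = 2 (s = 3 - 1 = 2)
D(n) = √(-4 + n²)
((10/(-34))*37)*D(s) = ((10/(-34))*37)*√(-4 + 2²) = ((10*(-1/34))*37)*√(-4 + 4) = (-5/17*37)*√0 = -185/17*0 = 0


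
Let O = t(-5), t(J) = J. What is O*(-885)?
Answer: 4425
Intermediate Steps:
O = -5
O*(-885) = -5*(-885) = 4425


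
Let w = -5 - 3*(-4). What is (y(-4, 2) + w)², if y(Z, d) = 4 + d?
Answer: 169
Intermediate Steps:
w = 7 (w = -5 + 12 = 7)
(y(-4, 2) + w)² = ((4 + 2) + 7)² = (6 + 7)² = 13² = 169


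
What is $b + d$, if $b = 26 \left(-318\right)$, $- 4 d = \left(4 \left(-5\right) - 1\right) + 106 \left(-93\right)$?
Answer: $- \frac{23193}{4} \approx -5798.3$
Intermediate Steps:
$d = \frac{9879}{4}$ ($d = - \frac{\left(4 \left(-5\right) - 1\right) + 106 \left(-93\right)}{4} = - \frac{\left(-20 - 1\right) - 9858}{4} = - \frac{-21 - 9858}{4} = \left(- \frac{1}{4}\right) \left(-9879\right) = \frac{9879}{4} \approx 2469.8$)
$b = -8268$
$b + d = -8268 + \frac{9879}{4} = - \frac{23193}{4}$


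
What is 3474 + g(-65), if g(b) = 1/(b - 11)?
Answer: 264023/76 ≈ 3474.0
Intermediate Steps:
g(b) = 1/(-11 + b)
3474 + g(-65) = 3474 + 1/(-11 - 65) = 3474 + 1/(-76) = 3474 - 1/76 = 264023/76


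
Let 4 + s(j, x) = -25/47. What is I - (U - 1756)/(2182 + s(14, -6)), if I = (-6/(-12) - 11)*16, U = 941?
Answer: -17154983/102341 ≈ -167.63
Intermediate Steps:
s(j, x) = -213/47 (s(j, x) = -4 - 25/47 = -213/47)
I = -168 (I = (-6*(-1/12) - 11)*16 = (½ - 11)*16 = -21/2*16 = -168)
I - (U - 1756)/(2182 + s(14, -6)) = -168 - (941 - 1756)/(2182 - 213/47) = -168 - (-815)/102341/47 = -168 - (-815)*47/102341 = -168 - 1*(-38305/102341) = -168 + 38305/102341 = -17154983/102341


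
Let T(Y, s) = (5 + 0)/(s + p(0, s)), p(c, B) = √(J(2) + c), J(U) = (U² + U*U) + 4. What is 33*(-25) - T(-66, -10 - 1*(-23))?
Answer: -129590/157 + 10*√3/157 ≈ -825.30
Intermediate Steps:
J(U) = 4 + 2*U² (J(U) = (U² + U²) + 4 = 2*U² + 4 = 4 + 2*U²)
p(c, B) = √(12 + c) (p(c, B) = √((4 + 2*2²) + c) = √((4 + 2*4) + c) = √((4 + 8) + c) = √(12 + c))
T(Y, s) = 5/(s + 2*√3) (T(Y, s) = (5 + 0)/(s + √(12 + 0)) = 5/(s + √12) = 5/(s + 2*√3))
33*(-25) - T(-66, -10 - 1*(-23)) = 33*(-25) - 5/((-10 - 1*(-23)) + 2*√3) = -825 - 5/((-10 + 23) + 2*√3) = -825 - 5/(13 + 2*√3)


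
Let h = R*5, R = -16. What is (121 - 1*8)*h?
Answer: -9040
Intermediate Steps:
h = -80 (h = -16*5 = -80)
(121 - 1*8)*h = (121 - 1*8)*(-80) = (121 - 8)*(-80) = 113*(-80) = -9040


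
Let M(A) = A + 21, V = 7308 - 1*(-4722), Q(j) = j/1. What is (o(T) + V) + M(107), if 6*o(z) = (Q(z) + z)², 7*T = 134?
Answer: 1823138/147 ≈ 12402.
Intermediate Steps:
T = 134/7 (T = (⅐)*134 = 134/7 ≈ 19.143)
Q(j) = j (Q(j) = j*1 = j)
V = 12030 (V = 7308 + 4722 = 12030)
o(z) = 2*z²/3 (o(z) = (z + z)²/6 = (2*z)²/6 = (4*z²)/6 = 2*z²/3)
M(A) = 21 + A
(o(T) + V) + M(107) = (2*(134/7)²/3 + 12030) + (21 + 107) = ((⅔)*(17956/49) + 12030) + 128 = (35912/147 + 12030) + 128 = 1804322/147 + 128 = 1823138/147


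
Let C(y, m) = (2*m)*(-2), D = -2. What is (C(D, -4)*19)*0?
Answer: 0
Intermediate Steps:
C(y, m) = -4*m
(C(D, -4)*19)*0 = (-4*(-4)*19)*0 = (16*19)*0 = 304*0 = 0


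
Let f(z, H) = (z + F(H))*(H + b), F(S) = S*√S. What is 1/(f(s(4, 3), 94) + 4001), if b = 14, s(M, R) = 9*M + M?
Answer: -8321/9618692735 + 10152*√94/9618692735 ≈ 9.3678e-6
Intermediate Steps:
s(M, R) = 10*M
F(S) = S^(3/2)
f(z, H) = (14 + H)*(z + H^(3/2)) (f(z, H) = (z + H^(3/2))*(H + 14) = (z + H^(3/2))*(14 + H) = (14 + H)*(z + H^(3/2)))
1/(f(s(4, 3), 94) + 4001) = 1/((94^(5/2) + 14*(10*4) + 14*94^(3/2) + 94*(10*4)) + 4001) = 1/((8836*√94 + 14*40 + 14*(94*√94) + 94*40) + 4001) = 1/((8836*√94 + 560 + 1316*√94 + 3760) + 4001) = 1/((4320 + 10152*√94) + 4001) = 1/(8321 + 10152*√94)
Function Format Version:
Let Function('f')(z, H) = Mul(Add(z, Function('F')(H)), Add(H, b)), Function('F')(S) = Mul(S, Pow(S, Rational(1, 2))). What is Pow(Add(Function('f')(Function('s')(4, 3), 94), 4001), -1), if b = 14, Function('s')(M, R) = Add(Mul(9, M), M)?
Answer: Add(Rational(-8321, 9618692735), Mul(Rational(10152, 9618692735), Pow(94, Rational(1, 2)))) ≈ 9.3678e-6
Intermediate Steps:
Function('s')(M, R) = Mul(10, M)
Function('F')(S) = Pow(S, Rational(3, 2))
Function('f')(z, H) = Mul(Add(14, H), Add(z, Pow(H, Rational(3, 2)))) (Function('f')(z, H) = Mul(Add(z, Pow(H, Rational(3, 2))), Add(H, 14)) = Mul(Add(z, Pow(H, Rational(3, 2))), Add(14, H)) = Mul(Add(14, H), Add(z, Pow(H, Rational(3, 2)))))
Pow(Add(Function('f')(Function('s')(4, 3), 94), 4001), -1) = Pow(Add(Add(Pow(94, Rational(5, 2)), Mul(14, Mul(10, 4)), Mul(14, Pow(94, Rational(3, 2))), Mul(94, Mul(10, 4))), 4001), -1) = Pow(Add(Add(Mul(8836, Pow(94, Rational(1, 2))), Mul(14, 40), Mul(14, Mul(94, Pow(94, Rational(1, 2)))), Mul(94, 40)), 4001), -1) = Pow(Add(Add(Mul(8836, Pow(94, Rational(1, 2))), 560, Mul(1316, Pow(94, Rational(1, 2))), 3760), 4001), -1) = Pow(Add(Add(4320, Mul(10152, Pow(94, Rational(1, 2)))), 4001), -1) = Pow(Add(8321, Mul(10152, Pow(94, Rational(1, 2)))), -1)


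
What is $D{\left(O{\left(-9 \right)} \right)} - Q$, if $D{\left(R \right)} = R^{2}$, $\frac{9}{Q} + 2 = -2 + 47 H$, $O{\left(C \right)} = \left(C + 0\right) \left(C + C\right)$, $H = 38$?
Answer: $\frac{5196311}{198} \approx 26244.0$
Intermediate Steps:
$O{\left(C \right)} = 2 C^{2}$ ($O{\left(C \right)} = C 2 C = 2 C^{2}$)
$Q = \frac{1}{198}$ ($Q = \frac{9}{-2 + \left(-2 + 47 \cdot 38\right)} = \frac{9}{-2 + \left(-2 + 1786\right)} = \frac{9}{-2 + 1784} = \frac{9}{1782} = 9 \cdot \frac{1}{1782} = \frac{1}{198} \approx 0.0050505$)
$D{\left(O{\left(-9 \right)} \right)} - Q = \left(2 \left(-9\right)^{2}\right)^{2} - \frac{1}{198} = \left(2 \cdot 81\right)^{2} - \frac{1}{198} = 162^{2} - \frac{1}{198} = 26244 - \frac{1}{198} = \frac{5196311}{198}$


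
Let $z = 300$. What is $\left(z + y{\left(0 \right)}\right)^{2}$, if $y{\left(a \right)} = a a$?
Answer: $90000$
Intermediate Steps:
$y{\left(a \right)} = a^{2}$
$\left(z + y{\left(0 \right)}\right)^{2} = \left(300 + 0^{2}\right)^{2} = \left(300 + 0\right)^{2} = 300^{2} = 90000$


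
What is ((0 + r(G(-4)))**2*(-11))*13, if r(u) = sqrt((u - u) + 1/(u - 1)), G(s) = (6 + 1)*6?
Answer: -143/41 ≈ -3.4878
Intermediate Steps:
G(s) = 42 (G(s) = 7*6 = 42)
r(u) = sqrt(1/(-1 + u)) (r(u) = sqrt(0 + 1/(-1 + u)) = sqrt(1/(-1 + u)))
((0 + r(G(-4)))**2*(-11))*13 = ((0 + sqrt(1/(-1 + 42)))**2*(-11))*13 = ((0 + sqrt(1/41))**2*(-11))*13 = ((0 + sqrt(41)/41)**2*(-11))*13 = ((sqrt(41)/41)**2*(-11))*13 = ((1/41)*(-11))*13 = -11/41*13 = -143/41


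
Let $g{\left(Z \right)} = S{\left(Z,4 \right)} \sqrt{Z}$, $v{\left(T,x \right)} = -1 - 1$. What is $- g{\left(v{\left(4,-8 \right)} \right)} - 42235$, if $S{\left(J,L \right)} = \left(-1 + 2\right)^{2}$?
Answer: $-42235 - i \sqrt{2} \approx -42235.0 - 1.4142 i$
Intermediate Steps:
$S{\left(J,L \right)} = 1$ ($S{\left(J,L \right)} = 1^{2} = 1$)
$v{\left(T,x \right)} = -2$
$g{\left(Z \right)} = \sqrt{Z}$ ($g{\left(Z \right)} = 1 \sqrt{Z} = \sqrt{Z}$)
$- g{\left(v{\left(4,-8 \right)} \right)} - 42235 = - \sqrt{-2} - 42235 = - i \sqrt{2} - 42235 = -42235 - i \sqrt{2}$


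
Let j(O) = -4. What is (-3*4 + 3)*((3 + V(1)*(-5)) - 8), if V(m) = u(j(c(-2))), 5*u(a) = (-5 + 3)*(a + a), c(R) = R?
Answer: 189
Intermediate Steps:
u(a) = -4*a/5 (u(a) = ((-5 + 3)*(a + a))/5 = (-4*a)/5 = -4*a/5)
V(m) = 16/5 (V(m) = -⅘*(-4) = 16/5)
(-3*4 + 3)*((3 + V(1)*(-5)) - 8) = (-3*4 + 3)*((3 + (16/5)*(-5)) - 8) = (-12 + 3)*((3 - 16) - 8) = -9*(-13 - 8) = -9*(-21) = 189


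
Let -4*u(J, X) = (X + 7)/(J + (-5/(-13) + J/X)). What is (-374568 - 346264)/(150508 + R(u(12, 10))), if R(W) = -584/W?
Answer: -199129840/42093507 ≈ -4.7307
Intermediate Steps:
u(J, X) = -(7 + X)/(4*(5/13 + J + J/X)) (u(J, X) = -(X + 7)/(4*(J + (-5/(-13) + J/X))) = -(7 + X)/(4*(J + (-5*(-1/13) + J/X))) = -(7 + X)/(4*(J + (5/13 + J/X))) = -(7 + X)/(4*(5/13 + J + J/X)))
(-374568 - 346264)/(150508 + R(u(12, 10))) = (-374568 - 346264)/(150508 - 584*(-(20*10 + 52*12 + 52*12*10)/(130*(7 + 10)))) = -720832/(150508 - 584/((-13*10*17/(200 + 624 + 6240)))) = -720832/(150508 - 584/((-13*10*17/7064))) = -720832/(150508 - 584/((-13*10*1/7064*17))) = -720832/(150508 - 584/(-1105/3532)) = -720832/(150508 - 584*(-3532/1105)) = -720832/(150508 + 2062688/1105) = -720832/168374028/1105 = -720832*1105/168374028 = -199129840/42093507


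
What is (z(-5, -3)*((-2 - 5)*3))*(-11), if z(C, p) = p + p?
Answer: -1386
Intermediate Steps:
z(C, p) = 2*p
(z(-5, -3)*((-2 - 5)*3))*(-11) = ((2*(-3))*((-2 - 5)*3))*(-11) = -(-42)*3*(-11) = -6*(-21)*(-11) = 126*(-11) = -1386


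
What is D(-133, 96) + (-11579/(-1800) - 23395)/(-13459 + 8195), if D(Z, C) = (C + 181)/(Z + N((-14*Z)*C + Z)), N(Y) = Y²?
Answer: 5330045157360719/1199618488252800 ≈ 4.4431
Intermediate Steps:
D(Z, C) = (181 + C)/(Z + (Z - 14*C*Z)²) (D(Z, C) = (C + 181)/(Z + ((-14*Z)*C + Z)²) = (181 + C)/(Z + (-14*C*Z + Z)²) = (181 + C)/(Z + (Z - 14*C*Z)²))
D(-133, 96) + (-11579/(-1800) - 23395)/(-13459 + 8195) = (181 + 96)/((-133)*(1 - 133*(-1 + 14*96)²)) + (-11579/(-1800) - 23395)/(-13459 + 8195) = -1/133*277/(1 - 133*(-1 + 1344)²) + (-11579*(-1/1800) - 23395)/(-5264) = -1/133*277/(1 - 133*1343²) + (11579/1800 - 23395)*(-1/5264) = -1/133*277/(1 - 133*1803649) - 42099421/1800*(-1/5264) = -1/133*277/(1 - 239885317) + 6014203/1353600 = -1/133*277/(-239885316) + 6014203/1353600 = -1/133*(-1/239885316)*277 + 6014203/1353600 = 277/31904747028 + 6014203/1353600 = 5330045157360719/1199618488252800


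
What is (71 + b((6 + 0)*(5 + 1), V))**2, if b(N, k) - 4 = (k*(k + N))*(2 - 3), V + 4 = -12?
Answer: 156025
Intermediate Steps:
V = -16 (V = -4 - 12 = -16)
b(N, k) = 4 - k*(N + k) (b(N, k) = 4 + (k*(k + N))*(2 - 3) = 4 + (k*(N + k))*(-1) = 4 - k*(N + k))
(71 + b((6 + 0)*(5 + 1), V))**2 = (71 + (4 - 1*(-16)**2 - 1*(6 + 0)*(5 + 1)*(-16)))**2 = (71 + (4 - 1*256 - 1*6*6*(-16)))**2 = (71 + (4 - 256 - 1*36*(-16)))**2 = (71 + (4 - 256 + 576))**2 = (71 + 324)**2 = 395**2 = 156025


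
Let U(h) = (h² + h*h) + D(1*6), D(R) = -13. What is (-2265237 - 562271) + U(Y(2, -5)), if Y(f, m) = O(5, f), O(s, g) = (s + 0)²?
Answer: -2826271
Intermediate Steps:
O(s, g) = s²
Y(f, m) = 25 (Y(f, m) = 5² = 25)
U(h) = -13 + 2*h² (U(h) = (h² + h*h) - 13 = (h² + h²) - 13 = 2*h² - 13 = -13 + 2*h²)
(-2265237 - 562271) + U(Y(2, -5)) = (-2265237 - 562271) + (-13 + 2*25²) = -2827508 + (-13 + 2*625) = -2827508 + (-13 + 1250) = -2827508 + 1237 = -2826271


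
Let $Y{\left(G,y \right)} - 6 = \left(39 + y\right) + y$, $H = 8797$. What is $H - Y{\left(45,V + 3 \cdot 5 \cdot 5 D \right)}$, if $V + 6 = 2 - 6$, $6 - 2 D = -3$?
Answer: $8097$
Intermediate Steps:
$D = \frac{9}{2}$ ($D = 3 - - \frac{3}{2} = 3 + \frac{3}{2} = \frac{9}{2} \approx 4.5$)
$V = -10$ ($V = -6 + \left(2 - 6\right) = -6 - 4 = -10$)
$Y{\left(G,y \right)} = 45 + 2 y$ ($Y{\left(G,y \right)} = 6 + \left(\left(39 + y\right) + y\right) = 6 + \left(39 + 2 y\right) = 45 + 2 y$)
$H - Y{\left(45,V + 3 \cdot 5 \cdot 5 D \right)} = 8797 - \left(45 + 2 \left(-10 + 3 \cdot 5 \cdot 5 \cdot \frac{9}{2}\right)\right) = 8797 - \left(45 + 2 \left(-10 + 15 \cdot 5 \cdot \frac{9}{2}\right)\right) = 8797 - \left(45 + 2 \left(-10 + 75 \cdot \frac{9}{2}\right)\right) = 8797 - \left(45 + 2 \left(-10 + \frac{675}{2}\right)\right) = 8797 - \left(45 + 2 \cdot \frac{655}{2}\right) = 8797 - \left(45 + 655\right) = 8797 - 700 = 8097$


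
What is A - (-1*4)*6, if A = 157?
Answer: 181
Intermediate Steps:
A - (-1*4)*6 = 157 - (-1*4)*6 = 157 - (-4)*6 = 157 - 1*(-24) = 157 + 24 = 181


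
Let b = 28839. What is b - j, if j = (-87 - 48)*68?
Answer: 38019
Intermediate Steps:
j = -9180 (j = -135*68 = -9180)
b - j = 28839 - 1*(-9180) = 28839 + 9180 = 38019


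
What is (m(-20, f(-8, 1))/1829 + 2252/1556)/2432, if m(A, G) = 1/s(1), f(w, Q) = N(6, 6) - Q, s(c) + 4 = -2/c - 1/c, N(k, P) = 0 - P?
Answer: 1801925/3028063136 ≈ 0.00059508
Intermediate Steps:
N(k, P) = -P
s(c) = -4 - 3/c (s(c) = -4 + (-2/c - 1/c) = -4 - 3/c)
f(w, Q) = -6 - Q (f(w, Q) = -1*6 - Q = -6 - Q)
m(A, G) = -⅐ (m(A, G) = 1/(-4 - 3/1) = 1/(-4 - 3*1) = 1/(-4 - 3) = 1/(-7) = -⅐)
(m(-20, f(-8, 1))/1829 + 2252/1556)/2432 = (-⅐/1829 + 2252/1556)/2432 = (-⅐*1/1829 + 2252*(1/1556))*(1/2432) = (-1/12803 + 563/389)*(1/2432) = (7207700/4980367)*(1/2432) = 1801925/3028063136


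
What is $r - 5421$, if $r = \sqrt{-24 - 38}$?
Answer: $-5421 + i \sqrt{62} \approx -5421.0 + 7.874 i$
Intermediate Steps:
$r = i \sqrt{62}$ ($r = \sqrt{-24 - 38} = \sqrt{-62} = i \sqrt{62} \approx 7.874 i$)
$r - 5421 = i \sqrt{62} - 5421 = -5421 + i \sqrt{62}$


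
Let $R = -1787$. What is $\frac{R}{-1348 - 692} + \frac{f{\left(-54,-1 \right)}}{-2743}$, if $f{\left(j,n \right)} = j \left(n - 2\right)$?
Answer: $\frac{4571261}{5595720} \approx 0.81692$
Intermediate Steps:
$f{\left(j,n \right)} = j \left(-2 + n\right)$
$\frac{R}{-1348 - 692} + \frac{f{\left(-54,-1 \right)}}{-2743} = - \frac{1787}{-1348 - 692} + \frac{\left(-54\right) \left(-2 - 1\right)}{-2743} = - \frac{1787}{-2040} + \left(-54\right) \left(-3\right) \left(- \frac{1}{2743}\right) = \left(-1787\right) \left(- \frac{1}{2040}\right) + 162 \left(- \frac{1}{2743}\right) = \frac{1787}{2040} - \frac{162}{2743} = \frac{4571261}{5595720}$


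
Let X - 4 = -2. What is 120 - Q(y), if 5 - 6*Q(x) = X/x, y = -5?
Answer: 1191/10 ≈ 119.10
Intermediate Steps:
X = 2 (X = 4 - 2 = 2)
Q(x) = ⅚ - 1/(3*x)
120 - Q(y) = 120 - (-2 + 5*(-5))/(6*(-5)) = 120 - (-1)*(-2 - 25)/(6*5) = 120 - (-1)*(-27)/(6*5) = 120 - 1*9/10 = 120 - 9/10 = 1191/10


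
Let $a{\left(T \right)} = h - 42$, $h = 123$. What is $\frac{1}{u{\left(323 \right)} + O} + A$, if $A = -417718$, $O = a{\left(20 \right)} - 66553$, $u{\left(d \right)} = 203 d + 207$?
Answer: $- \frac{290731729}{696} \approx -4.1772 \cdot 10^{5}$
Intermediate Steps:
$a{\left(T \right)} = 81$ ($a{\left(T \right)} = 123 - 42 = 81$)
$u{\left(d \right)} = 207 + 203 d$
$O = -66472$ ($O = 81 - 66553 = -66472$)
$\frac{1}{u{\left(323 \right)} + O} + A = \frac{1}{\left(207 + 203 \cdot 323\right) - 66472} - 417718 = \frac{1}{\left(207 + 65569\right) - 66472} - 417718 = \frac{1}{65776 - 66472} - 417718 = \frac{1}{-696} - 417718 = - \frac{1}{696} - 417718 = - \frac{290731729}{696}$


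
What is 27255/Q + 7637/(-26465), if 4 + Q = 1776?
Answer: 707770811/46895980 ≈ 15.092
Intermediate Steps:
Q = 1772 (Q = -4 + 1776 = 1772)
27255/Q + 7637/(-26465) = 27255/1772 + 7637/(-26465) = 27255*(1/1772) + 7637*(-1/26465) = 27255/1772 - 7637/26465 = 707770811/46895980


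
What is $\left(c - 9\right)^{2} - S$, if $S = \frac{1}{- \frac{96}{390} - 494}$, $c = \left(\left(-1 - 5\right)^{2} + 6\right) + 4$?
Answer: $\frac{43980559}{32126} \approx 1369.0$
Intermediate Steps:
$c = 46$ ($c = \left(\left(-6\right)^{2} + 6\right) + 4 = \left(36 + 6\right) + 4 = 42 + 4 = 46$)
$S = - \frac{65}{32126}$ ($S = \frac{1}{\left(-96\right) \frac{1}{390} - 494} = \frac{1}{- \frac{16}{65} - 494} = \frac{1}{- \frac{32126}{65}} = - \frac{65}{32126} \approx -0.0020233$)
$\left(c - 9\right)^{2} - S = \left(46 - 9\right)^{2} - - \frac{65}{32126} = \left(46 - 9\right)^{2} + \frac{65}{32126} = 37^{2} + \frac{65}{32126} = 1369 + \frac{65}{32126} = \frac{43980559}{32126}$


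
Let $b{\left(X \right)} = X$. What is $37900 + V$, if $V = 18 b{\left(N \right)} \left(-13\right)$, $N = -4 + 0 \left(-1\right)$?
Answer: $38836$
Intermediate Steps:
$N = -4$ ($N = -4 + 0 = -4$)
$V = 936$ ($V = 18 \left(-4\right) \left(-13\right) = \left(-72\right) \left(-13\right) = 936$)
$37900 + V = 37900 + 936 = 38836$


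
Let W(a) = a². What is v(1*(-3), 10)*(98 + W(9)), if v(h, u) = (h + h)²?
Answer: 6444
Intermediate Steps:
v(h, u) = 4*h² (v(h, u) = (2*h)² = 4*h²)
v(1*(-3), 10)*(98 + W(9)) = (4*(1*(-3))²)*(98 + 9²) = (4*(-3)²)*(98 + 81) = (4*9)*179 = 36*179 = 6444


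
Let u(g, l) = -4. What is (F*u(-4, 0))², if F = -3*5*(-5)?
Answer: 90000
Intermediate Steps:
F = 75 (F = -15*(-5) = 75)
(F*u(-4, 0))² = (75*(-4))² = (-300)² = 90000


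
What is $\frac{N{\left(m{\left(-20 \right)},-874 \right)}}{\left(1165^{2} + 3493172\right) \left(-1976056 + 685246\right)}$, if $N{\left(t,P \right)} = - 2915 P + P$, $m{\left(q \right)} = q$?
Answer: $- \frac{1273418}{3130470475785} \approx -4.0678 \cdot 10^{-7}$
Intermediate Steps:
$N{\left(t,P \right)} = - 2914 P$
$\frac{N{\left(m{\left(-20 \right)},-874 \right)}}{\left(1165^{2} + 3493172\right) \left(-1976056 + 685246\right)} = \frac{\left(-2914\right) \left(-874\right)}{\left(1165^{2} + 3493172\right) \left(-1976056 + 685246\right)} = \frac{2546836}{\left(1357225 + 3493172\right) \left(-1290810\right)} = \frac{2546836}{4850397 \left(-1290810\right)} = \frac{2546836}{-6260940951570} = 2546836 \left(- \frac{1}{6260940951570}\right) = - \frac{1273418}{3130470475785}$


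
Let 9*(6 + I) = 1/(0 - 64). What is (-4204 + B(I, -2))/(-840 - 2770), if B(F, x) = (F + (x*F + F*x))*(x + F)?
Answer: 480862081/399237120 ≈ 1.2045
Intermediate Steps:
I = -3457/576 (I = -6 + 1/(9*(0 - 64)) = -6 + (⅑)/(-64) = -6 + (⅑)*(-1/64) = -6 - 1/576 = -3457/576 ≈ -6.0017)
B(F, x) = (F + x)*(F + 2*F*x) (B(F, x) = (F + (F*x + F*x))*(F + x) = (F + 2*F*x)*(F + x) = (F + x)*(F + 2*F*x))
(-4204 + B(I, -2))/(-840 - 2770) = (-4204 - 3457*(-3457/576 - 2 + 2*(-2)² + 2*(-3457/576)*(-2))/576)/(-840 - 2770) = (-4204 - 3457*(-3457/576 - 2 + 2*4 + 3457/144)/576)/(-3610) = (-4204 - 3457*(-3457/576 - 2 + 8 + 3457/144)/576)*(-1/3610) = (-4204 - 3457/576*4609/192)*(-1/3610) = (-4204 - 15933313/110592)*(-1/3610) = -480862081/110592*(-1/3610) = 480862081/399237120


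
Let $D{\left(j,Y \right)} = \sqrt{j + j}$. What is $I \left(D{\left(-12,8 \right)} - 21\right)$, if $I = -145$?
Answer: $3045 - 290 i \sqrt{6} \approx 3045.0 - 710.35 i$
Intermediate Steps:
$D{\left(j,Y \right)} = \sqrt{2} \sqrt{j}$ ($D{\left(j,Y \right)} = \sqrt{2 j} = \sqrt{2} \sqrt{j}$)
$I \left(D{\left(-12,8 \right)} - 21\right) = - 145 \left(\sqrt{2} \sqrt{-12} - 21\right) = - 145 \left(\sqrt{2} \cdot 2 i \sqrt{3} - 21\right) = - 145 \left(2 i \sqrt{6} - 21\right) = - 145 \left(-21 + 2 i \sqrt{6}\right) = 3045 - 290 i \sqrt{6}$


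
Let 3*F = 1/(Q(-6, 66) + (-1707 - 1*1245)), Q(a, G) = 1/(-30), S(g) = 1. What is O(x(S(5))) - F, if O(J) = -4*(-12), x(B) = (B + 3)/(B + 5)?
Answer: 4250938/88561 ≈ 48.000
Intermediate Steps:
x(B) = (3 + B)/(5 + B)
Q(a, G) = -1/30
F = -10/88561 (F = 1/(3*(-1/30 + (-1707 - 1*1245))) = 1/(3*(-1/30 + (-1707 - 1245))) = 1/(3*(-1/30 - 2952)) = 1/(3*(-88561/30)) = (⅓)*(-30/88561) = -10/88561 ≈ -0.00011292)
O(J) = 48
O(x(S(5))) - F = 48 - 1*(-10/88561) = 48 + 10/88561 = 4250938/88561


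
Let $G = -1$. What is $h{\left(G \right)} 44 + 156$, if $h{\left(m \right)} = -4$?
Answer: $-20$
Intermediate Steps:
$h{\left(G \right)} 44 + 156 = \left(-4\right) 44 + 156 = -176 + 156 = -20$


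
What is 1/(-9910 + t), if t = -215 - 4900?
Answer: -1/15025 ≈ -6.6556e-5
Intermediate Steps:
t = -5115
1/(-9910 + t) = 1/(-9910 - 5115) = 1/(-15025) = -1/15025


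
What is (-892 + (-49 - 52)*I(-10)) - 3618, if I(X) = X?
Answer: -3500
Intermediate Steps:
(-892 + (-49 - 52)*I(-10)) - 3618 = (-892 + (-49 - 52)*(-10)) - 3618 = (-892 - 101*(-10)) - 3618 = (-892 + 1010) - 3618 = 118 - 3618 = -3500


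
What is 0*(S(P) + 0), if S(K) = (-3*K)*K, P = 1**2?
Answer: 0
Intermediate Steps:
P = 1
S(K) = -3*K**2
0*(S(P) + 0) = 0*(-3*1**2 + 0) = 0*(-3*1 + 0) = 0*(-3 + 0) = 0*(-3) = 0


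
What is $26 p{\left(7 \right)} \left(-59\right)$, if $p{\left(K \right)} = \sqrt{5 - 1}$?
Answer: $-3068$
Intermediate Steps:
$p{\left(K \right)} = 2$ ($p{\left(K \right)} = \sqrt{4} = 2$)
$26 p{\left(7 \right)} \left(-59\right) = 26 \cdot 2 \left(-59\right) = 52 \left(-59\right) = -3068$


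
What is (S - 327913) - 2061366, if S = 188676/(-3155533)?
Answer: -7539448919383/3155533 ≈ -2.3893e+6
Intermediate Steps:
S = -188676/3155533 (S = 188676*(-1/3155533) = -188676/3155533 ≈ -0.059792)
(S - 327913) - 2061366 = (-188676/3155533 - 327913) - 2061366 = -1034740481305/3155533 - 2061366 = -7539448919383/3155533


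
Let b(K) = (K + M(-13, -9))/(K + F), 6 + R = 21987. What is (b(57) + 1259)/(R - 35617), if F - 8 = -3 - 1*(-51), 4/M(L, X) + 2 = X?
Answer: -391390/4237387 ≈ -0.092366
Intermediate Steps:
R = 21981 (R = -6 + 21987 = 21981)
M(L, X) = 4/(-2 + X)
F = 56 (F = 8 + (-3 - 1*(-51)) = 8 + (-3 + 51) = 8 + 48 = 56)
b(K) = (-4/11 + K)/(56 + K) (b(K) = (K + 4/(-2 - 9))/(K + 56) = (K + 4/(-11))/(56 + K) = (K + 4*(-1/11))/(56 + K) = (K - 4/11)/(56 + K) = (-4/11 + K)/(56 + K))
(b(57) + 1259)/(R - 35617) = ((-4/11 + 57)/(56 + 57) + 1259)/(21981 - 35617) = ((623/11)/113 + 1259)/(-13636) = ((1/113)*(623/11) + 1259)*(-1/13636) = (623/1243 + 1259)*(-1/13636) = (1565560/1243)*(-1/13636) = -391390/4237387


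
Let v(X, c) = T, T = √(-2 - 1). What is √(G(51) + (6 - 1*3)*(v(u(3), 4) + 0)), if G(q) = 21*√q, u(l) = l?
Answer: 3^(¾)*√(I + 7*√17) ≈ 12.248 + 0.21212*I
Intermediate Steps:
T = I*√3 (T = √(-3) = I*√3 ≈ 1.732*I)
v(X, c) = I*√3
√(G(51) + (6 - 1*3)*(v(u(3), 4) + 0)) = √(21*√51 + (6 - 1*3)*(I*√3 + 0)) = √(21*√51 + (6 - 3)*(I*√3)) = √(21*√51 + 3*(I*√3)) = √(21*√51 + 3*I*√3)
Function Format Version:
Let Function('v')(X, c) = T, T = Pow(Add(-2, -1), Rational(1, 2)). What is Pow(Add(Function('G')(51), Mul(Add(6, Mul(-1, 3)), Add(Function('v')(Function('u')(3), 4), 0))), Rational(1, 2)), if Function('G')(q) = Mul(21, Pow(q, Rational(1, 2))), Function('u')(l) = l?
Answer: Mul(Pow(3, Rational(3, 4)), Pow(Add(I, Mul(7, Pow(17, Rational(1, 2)))), Rational(1, 2))) ≈ Add(12.248, Mul(0.21212, I))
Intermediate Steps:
T = Mul(I, Pow(3, Rational(1, 2))) (T = Pow(-3, Rational(1, 2)) = Mul(I, Pow(3, Rational(1, 2))) ≈ Mul(1.7320, I))
Function('v')(X, c) = Mul(I, Pow(3, Rational(1, 2)))
Pow(Add(Function('G')(51), Mul(Add(6, Mul(-1, 3)), Add(Function('v')(Function('u')(3), 4), 0))), Rational(1, 2)) = Pow(Add(Mul(21, Pow(51, Rational(1, 2))), Mul(Add(6, Mul(-1, 3)), Add(Mul(I, Pow(3, Rational(1, 2))), 0))), Rational(1, 2)) = Pow(Add(Mul(21, Pow(51, Rational(1, 2))), Mul(Add(6, -3), Mul(I, Pow(3, Rational(1, 2))))), Rational(1, 2)) = Pow(Add(Mul(21, Pow(51, Rational(1, 2))), Mul(3, Mul(I, Pow(3, Rational(1, 2))))), Rational(1, 2)) = Pow(Add(Mul(21, Pow(51, Rational(1, 2))), Mul(3, I, Pow(3, Rational(1, 2)))), Rational(1, 2))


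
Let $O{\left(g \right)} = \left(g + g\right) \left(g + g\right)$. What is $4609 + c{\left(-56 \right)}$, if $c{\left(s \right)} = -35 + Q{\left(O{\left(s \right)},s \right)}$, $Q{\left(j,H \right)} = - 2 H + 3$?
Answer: $4689$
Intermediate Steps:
$O{\left(g \right)} = 4 g^{2}$ ($O{\left(g \right)} = 2 g 2 g = 4 g^{2}$)
$Q{\left(j,H \right)} = 3 - 2 H$
$c{\left(s \right)} = -32 - 2 s$ ($c{\left(s \right)} = -35 - \left(-3 + 2 s\right) = -32 - 2 s$)
$4609 + c{\left(-56 \right)} = 4609 - -80 = 4609 + \left(-32 + 112\right) = 4609 + 80 = 4689$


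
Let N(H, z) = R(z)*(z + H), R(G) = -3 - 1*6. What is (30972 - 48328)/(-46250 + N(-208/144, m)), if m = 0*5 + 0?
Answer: 17356/46237 ≈ 0.37537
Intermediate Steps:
R(G) = -9 (R(G) = -3 - 6 = -9)
m = 0 (m = 0 + 0 = 0)
N(H, z) = -9*H - 9*z (N(H, z) = -9*(z + H) = -9*(H + z) = -9*H - 9*z)
(30972 - 48328)/(-46250 + N(-208/144, m)) = (30972 - 48328)/(-46250 + (-(-1872)/144 - 9*0)) = -17356/(-46250 + (-(-1872)/144 + 0)) = -17356/(-46250 + (-9*(-13/9) + 0)) = -17356/(-46250 + (13 + 0)) = -17356/(-46250 + 13) = -17356/(-46237) = -17356*(-1/46237) = 17356/46237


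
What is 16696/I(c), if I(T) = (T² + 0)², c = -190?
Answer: 2087/162901250 ≈ 1.2811e-5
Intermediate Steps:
I(T) = T⁴ (I(T) = (T²)² = T⁴)
16696/I(c) = 16696/((-190)⁴) = 16696/1303210000 = 16696*(1/1303210000) = 2087/162901250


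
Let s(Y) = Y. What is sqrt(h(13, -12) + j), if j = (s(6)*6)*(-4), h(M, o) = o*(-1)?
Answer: 2*I*sqrt(33) ≈ 11.489*I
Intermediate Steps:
h(M, o) = -o
j = -144 (j = (6*6)*(-4) = 36*(-4) = -144)
sqrt(h(13, -12) + j) = sqrt(-1*(-12) - 144) = sqrt(12 - 144) = sqrt(-132) = 2*I*sqrt(33)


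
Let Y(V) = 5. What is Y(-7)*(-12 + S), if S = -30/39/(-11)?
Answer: -8530/143 ≈ -59.650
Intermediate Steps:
S = 10/143 (S = -30*1/39*(-1/11) = -10/13*(-1/11) = 10/143 ≈ 0.069930)
Y(-7)*(-12 + S) = 5*(-12 + 10/143) = 5*(-1706/143) = -8530/143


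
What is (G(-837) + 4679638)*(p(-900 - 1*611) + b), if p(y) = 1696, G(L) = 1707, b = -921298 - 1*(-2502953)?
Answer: 7412212287095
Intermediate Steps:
b = 1581655 (b = -921298 + 2502953 = 1581655)
(G(-837) + 4679638)*(p(-900 - 1*611) + b) = (1707 + 4679638)*(1696 + 1581655) = 4681345*1583351 = 7412212287095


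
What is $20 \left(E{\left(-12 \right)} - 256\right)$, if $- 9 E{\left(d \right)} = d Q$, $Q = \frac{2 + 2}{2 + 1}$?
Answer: $- \frac{45760}{9} \approx -5084.4$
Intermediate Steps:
$Q = \frac{4}{3} \approx 1.3333$
$E{\left(d \right)} = - \frac{4 d}{27}$ ($E{\left(d \right)} = - \frac{d \frac{4}{3}}{9} = - \frac{\frac{4}{3} d}{9} = - \frac{4 d}{27}$)
$20 \left(E{\left(-12 \right)} - 256\right) = 20 \left(\left(- \frac{4}{27}\right) \left(-12\right) - 256\right) = 20 \left(\frac{16}{9} - 256\right) = 20 \left(- \frac{2288}{9}\right) = - \frac{45760}{9}$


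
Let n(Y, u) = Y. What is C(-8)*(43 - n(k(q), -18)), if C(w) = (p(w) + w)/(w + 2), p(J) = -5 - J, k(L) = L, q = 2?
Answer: 205/6 ≈ 34.167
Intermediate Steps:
C(w) = -5/(2 + w) (C(w) = ((-5 - w) + w)/(w + 2) = -5/(2 + w))
C(-8)*(43 - n(k(q), -18)) = (-5/(2 - 8))*(43 - 1*2) = (-5/(-6))*(43 - 2) = -5*(-⅙)*41 = (⅚)*41 = 205/6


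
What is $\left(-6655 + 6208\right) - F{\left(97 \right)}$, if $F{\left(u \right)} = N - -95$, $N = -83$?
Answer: $-459$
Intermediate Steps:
$F{\left(u \right)} = 12$ ($F{\left(u \right)} = -83 - -95 = -83 + 95 = 12$)
$\left(-6655 + 6208\right) - F{\left(97 \right)} = \left(-6655 + 6208\right) - 12 = -447 - 12 = -459$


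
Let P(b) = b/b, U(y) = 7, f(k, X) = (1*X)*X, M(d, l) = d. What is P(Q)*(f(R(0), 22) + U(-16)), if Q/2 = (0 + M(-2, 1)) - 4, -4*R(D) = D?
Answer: 491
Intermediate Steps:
R(D) = -D/4
Q = -12 (Q = 2*((0 - 2) - 4) = 2*(-2 - 4) = 2*(-6) = -12)
f(k, X) = X² (f(k, X) = X*X = X²)
P(b) = 1
P(Q)*(f(R(0), 22) + U(-16)) = 1*(22² + 7) = 1*(484 + 7) = 1*491 = 491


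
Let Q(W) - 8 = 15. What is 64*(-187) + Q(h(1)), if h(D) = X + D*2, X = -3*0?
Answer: -11945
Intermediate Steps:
X = 0
h(D) = 2*D (h(D) = 0 + D*2 = 0 + 2*D = 2*D)
Q(W) = 23 (Q(W) = 8 + 15 = 23)
64*(-187) + Q(h(1)) = 64*(-187) + 23 = -11968 + 23 = -11945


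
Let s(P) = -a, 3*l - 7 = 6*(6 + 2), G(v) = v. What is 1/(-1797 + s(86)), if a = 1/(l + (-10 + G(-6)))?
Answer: -7/12582 ≈ -0.00055635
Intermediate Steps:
l = 55/3 (l = 7/3 + (6*(6 + 2))/3 = 7/3 + (6*8)/3 = 7/3 + (1/3)*48 = 7/3 + 16 = 55/3 ≈ 18.333)
a = 3/7 (a = 1/(55/3 + (-10 - 6)) = 1/(55/3 - 16) = 1/(7/3) = 3/7 ≈ 0.42857)
s(P) = -3/7 (s(P) = -1*3/7 = -3/7)
1/(-1797 + s(86)) = 1/(-1797 - 3/7) = 1/(-12582/7) = -7/12582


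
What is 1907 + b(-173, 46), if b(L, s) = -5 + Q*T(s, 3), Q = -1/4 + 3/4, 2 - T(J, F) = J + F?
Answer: 3757/2 ≈ 1878.5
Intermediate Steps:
T(J, F) = 2 - F - J (T(J, F) = 2 - (J + F) = 2 - (F + J) = 2 + (-F - J) = 2 - F - J)
Q = 1/2 (Q = -1*1/4 + 3*(1/4) = -1/4 + 3/4 = 1/2 ≈ 0.50000)
b(L, s) = -11/2 - s/2 (b(L, s) = -5 + (2 - 1*3 - s)/2 = -5 + (2 - 3 - s)/2 = -5 + (-1 - s)/2 = -5 + (-1/2 - s/2) = -11/2 - s/2)
1907 + b(-173, 46) = 1907 + (-11/2 - 1/2*46) = 1907 + (-11/2 - 23) = 1907 - 57/2 = 3757/2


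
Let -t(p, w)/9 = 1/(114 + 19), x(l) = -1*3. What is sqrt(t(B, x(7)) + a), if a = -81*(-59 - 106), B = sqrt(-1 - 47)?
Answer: 24*sqrt(410438)/133 ≈ 115.61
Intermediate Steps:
B = 4*I*sqrt(3) (B = sqrt(-48) = 4*I*sqrt(3) ≈ 6.9282*I)
x(l) = -3
t(p, w) = -9/133 (t(p, w) = -9/(114 + 19) = -9/133)
a = 13365 (a = -81*(-165) = 13365)
sqrt(t(B, x(7)) + a) = sqrt(-9/133 + 13365) = sqrt(1777536/133) = 24*sqrt(410438)/133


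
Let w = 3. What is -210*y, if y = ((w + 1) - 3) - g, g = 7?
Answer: 1260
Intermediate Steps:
y = -6 (y = ((3 + 1) - 3) - 1*7 = (4 - 3) - 7 = 1 - 7 = -6)
-210*y = -210*(-6) = 1260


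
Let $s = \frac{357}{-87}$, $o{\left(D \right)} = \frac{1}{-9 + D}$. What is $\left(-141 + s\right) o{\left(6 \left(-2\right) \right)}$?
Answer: $\frac{4208}{609} \approx 6.9097$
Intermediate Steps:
$s = - \frac{119}{29}$ ($s = 357 \left(- \frac{1}{87}\right) = - \frac{119}{29} \approx -4.1034$)
$\left(-141 + s\right) o{\left(6 \left(-2\right) \right)} = \frac{-141 - \frac{119}{29}}{-9 + 6 \left(-2\right)} = - \frac{4208}{29 \left(-9 - 12\right)} = - \frac{4208}{29 \left(-21\right)} = \left(- \frac{4208}{29}\right) \left(- \frac{1}{21}\right) = \frac{4208}{609}$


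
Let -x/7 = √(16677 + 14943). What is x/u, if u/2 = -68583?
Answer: 7*√7905/68583 ≈ 0.0090747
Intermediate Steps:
u = -137166 (u = 2*(-68583) = -137166)
x = -14*√7905 (x = -7*√(16677 + 14943) = -14*√7905 ≈ -1244.7)
x/u = -14*√7905/(-137166) = -14*√7905*(-1/137166) = 7*√7905/68583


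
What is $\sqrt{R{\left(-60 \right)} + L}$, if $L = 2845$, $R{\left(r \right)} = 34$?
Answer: $\sqrt{2879} \approx 53.656$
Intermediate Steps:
$\sqrt{R{\left(-60 \right)} + L} = \sqrt{34 + 2845} = \sqrt{2879}$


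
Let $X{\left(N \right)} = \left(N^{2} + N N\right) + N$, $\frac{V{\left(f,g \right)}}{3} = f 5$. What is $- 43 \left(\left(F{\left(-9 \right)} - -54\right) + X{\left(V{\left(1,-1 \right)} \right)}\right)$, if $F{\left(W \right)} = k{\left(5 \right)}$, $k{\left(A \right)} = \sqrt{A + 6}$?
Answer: $-22317 - 43 \sqrt{11} \approx -22460.0$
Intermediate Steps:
$k{\left(A \right)} = \sqrt{6 + A}$
$F{\left(W \right)} = \sqrt{11}$ ($F{\left(W \right)} = \sqrt{6 + 5} = \sqrt{11}$)
$V{\left(f,g \right)} = 15 f$ ($V{\left(f,g \right)} = 3 f 5 = 3 \cdot 5 f = 15 f$)
$X{\left(N \right)} = N + 2 N^{2}$ ($X{\left(N \right)} = \left(N^{2} + N^{2}\right) + N = 2 N^{2} + N = N + 2 N^{2}$)
$- 43 \left(\left(F{\left(-9 \right)} - -54\right) + X{\left(V{\left(1,-1 \right)} \right)}\right) = - 43 \left(\left(\sqrt{11} - -54\right) + 15 \cdot 1 \left(1 + 2 \cdot 15 \cdot 1\right)\right) = - 43 \left(\left(\sqrt{11} + 54\right) + 15 \left(1 + 2 \cdot 15\right)\right) = - 43 \left(\left(54 + \sqrt{11}\right) + 15 \left(1 + 30\right)\right) = - 43 \left(\left(54 + \sqrt{11}\right) + 15 \cdot 31\right) = - 43 \left(\left(54 + \sqrt{11}\right) + 465\right) = - 43 \left(519 + \sqrt{11}\right) = -22317 - 43 \sqrt{11}$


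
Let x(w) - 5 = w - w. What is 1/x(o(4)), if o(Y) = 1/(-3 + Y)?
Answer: ⅕ ≈ 0.20000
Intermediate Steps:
x(w) = 5 (x(w) = 5 + (w - w) = 5 + 0 = 5)
1/x(o(4)) = 1/5 = ⅕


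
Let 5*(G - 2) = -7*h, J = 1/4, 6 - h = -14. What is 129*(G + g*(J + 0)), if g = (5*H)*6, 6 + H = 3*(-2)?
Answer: -14964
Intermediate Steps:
h = 20 (h = 6 - 1*(-14) = 6 + 14 = 20)
H = -12 (H = -6 + 3*(-2) = -6 - 6 = -12)
J = ¼ ≈ 0.25000
g = -360 (g = (5*(-12))*6 = -60*6 = -360)
G = -26 (G = 2 + (-7*20)/5 = 2 + (⅕)*(-140) = 2 - 28 = -26)
129*(G + g*(J + 0)) = 129*(-26 - 360*(¼ + 0)) = 129*(-26 - 360*¼) = 129*(-26 - 90) = 129*(-116) = -14964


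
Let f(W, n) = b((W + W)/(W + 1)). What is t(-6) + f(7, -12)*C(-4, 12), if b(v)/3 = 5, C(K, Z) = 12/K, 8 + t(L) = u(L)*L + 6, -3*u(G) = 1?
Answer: -45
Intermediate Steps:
u(G) = -⅓ (u(G) = -⅓*1 = -⅓)
t(L) = -2 - L/3 (t(L) = -8 + (-L/3 + 6) = -8 + (6 - L/3) = -2 - L/3)
b(v) = 15 (b(v) = 3*5 = 15)
f(W, n) = 15
t(-6) + f(7, -12)*C(-4, 12) = (-2 - ⅓*(-6)) + 15*(12/(-4)) = (-2 + 2) + 15*(12*(-¼)) = 0 + 15*(-3) = 0 - 45 = -45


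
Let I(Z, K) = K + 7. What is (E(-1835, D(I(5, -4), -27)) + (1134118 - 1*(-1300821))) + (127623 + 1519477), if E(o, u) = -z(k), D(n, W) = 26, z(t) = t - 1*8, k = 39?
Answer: 4082008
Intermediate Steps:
z(t) = -8 + t (z(t) = t - 8 = -8 + t)
I(Z, K) = 7 + K
E(o, u) = -31 (E(o, u) = -(-8 + 39) = -1*31 = -31)
(E(-1835, D(I(5, -4), -27)) + (1134118 - 1*(-1300821))) + (127623 + 1519477) = (-31 + (1134118 - 1*(-1300821))) + (127623 + 1519477) = (-31 + (1134118 + 1300821)) + 1647100 = (-31 + 2434939) + 1647100 = 2434908 + 1647100 = 4082008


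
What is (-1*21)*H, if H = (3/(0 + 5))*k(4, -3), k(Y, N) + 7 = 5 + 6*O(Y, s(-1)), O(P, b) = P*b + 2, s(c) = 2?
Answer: -3654/5 ≈ -730.80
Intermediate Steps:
O(P, b) = 2 + P*b
k(Y, N) = 10 + 12*Y (k(Y, N) = -7 + (5 + 6*(2 + Y*2)) = -7 + (5 + 6*(2 + 2*Y)) = -7 + (5 + (12 + 12*Y)) = -7 + (17 + 12*Y) = 10 + 12*Y)
H = 174/5 (H = (3/(0 + 5))*(10 + 12*4) = (3/5)*(10 + 48) = ((1/5)*3)*58 = (3/5)*58 = 174/5 ≈ 34.800)
(-1*21)*H = -1*21*(174/5) = -21*174/5 = -3654/5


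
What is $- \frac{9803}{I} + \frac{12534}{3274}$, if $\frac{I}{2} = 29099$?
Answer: $\frac{348679355}{95270126} \approx 3.6599$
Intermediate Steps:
$I = 58198$ ($I = 2 \cdot 29099 = 58198$)
$- \frac{9803}{I} + \frac{12534}{3274} = - \frac{9803}{58198} + \frac{12534}{3274} = \left(-9803\right) \frac{1}{58198} + 12534 \cdot \frac{1}{3274} = - \frac{9803}{58198} + \frac{6267}{1637} = \frac{348679355}{95270126}$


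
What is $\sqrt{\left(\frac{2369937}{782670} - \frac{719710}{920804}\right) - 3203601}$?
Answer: $\frac{i \sqrt{2888732995358426117229867385}}{30028569445} \approx 1789.9 i$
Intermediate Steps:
$\sqrt{\left(\frac{2369937}{782670} - \frac{719710}{920804}\right) - 3203601} = \sqrt{\left(2369937 \cdot \frac{1}{782670} - \frac{359855}{460402}\right) - 3203601} = \sqrt{\left(\frac{789979}{260890} - \frac{359855}{460402}\right) - 3203601} = \sqrt{\frac{67456335152}{30028569445} - 3203601} = \sqrt{- \frac{96199487646236293}{30028569445}} = \frac{i \sqrt{2888732995358426117229867385}}{30028569445}$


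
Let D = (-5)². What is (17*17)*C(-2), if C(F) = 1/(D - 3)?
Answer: 289/22 ≈ 13.136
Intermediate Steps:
D = 25
C(F) = 1/22 (C(F) = 1/(25 - 3) = 1/22)
(17*17)*C(-2) = (17*17)*(1/22) = 289*(1/22) = 289/22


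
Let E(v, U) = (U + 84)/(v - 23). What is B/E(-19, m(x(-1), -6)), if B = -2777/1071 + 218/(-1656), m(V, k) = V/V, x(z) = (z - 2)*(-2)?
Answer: 17897/13294 ≈ 1.3462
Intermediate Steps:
x(z) = 4 - 2*z (x(z) = (-2 + z)*(-2) = 4 - 2*z)
m(V, k) = 1
E(v, U) = (84 + U)/(-23 + v)
B = -89485/32844 (B = -2777*1/1071 + 218*(-1/1656) = -2777/1071 - 109/828 = -89485/32844 ≈ -2.7245)
B/E(-19, m(x(-1), -6)) = -89485*(-23 - 19)/(84 + 1)/32844 = -89485/(32844*(85/(-42))) = -89485/(32844*((-1/42*85))) = -89485/(32844*(-85/42)) = -89485/32844*(-42/85) = 17897/13294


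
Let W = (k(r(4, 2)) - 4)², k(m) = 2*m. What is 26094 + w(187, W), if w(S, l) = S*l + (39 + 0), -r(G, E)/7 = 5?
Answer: 1050145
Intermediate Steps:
r(G, E) = -35 (r(G, E) = -7*5 = -35)
W = 5476 (W = (2*(-35) - 4)² = (-70 - 4)² = (-74)² = 5476)
w(S, l) = 39 + S*l (w(S, l) = S*l + 39 = 39 + S*l)
26094 + w(187, W) = 26094 + (39 + 187*5476) = 26094 + (39 + 1024012) = 26094 + 1024051 = 1050145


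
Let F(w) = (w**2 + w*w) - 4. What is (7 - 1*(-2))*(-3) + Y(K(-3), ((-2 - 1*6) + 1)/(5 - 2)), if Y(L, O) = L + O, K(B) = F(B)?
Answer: -46/3 ≈ -15.333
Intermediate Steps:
F(w) = -4 + 2*w**2 (F(w) = (w**2 + w**2) - 4 = 2*w**2 - 4 = -4 + 2*w**2)
K(B) = -4 + 2*B**2
(7 - 1*(-2))*(-3) + Y(K(-3), ((-2 - 1*6) + 1)/(5 - 2)) = (7 - 1*(-2))*(-3) + ((-4 + 2*(-3)**2) + ((-2 - 1*6) + 1)/(5 - 2)) = (7 + 2)*(-3) + ((-4 + 2*9) + ((-2 - 6) + 1)/3) = 9*(-3) + ((-4 + 18) + (-8 + 1)*(1/3)) = -27 + (14 - 7*1/3) = -27 + (14 - 7/3) = -27 + 35/3 = -46/3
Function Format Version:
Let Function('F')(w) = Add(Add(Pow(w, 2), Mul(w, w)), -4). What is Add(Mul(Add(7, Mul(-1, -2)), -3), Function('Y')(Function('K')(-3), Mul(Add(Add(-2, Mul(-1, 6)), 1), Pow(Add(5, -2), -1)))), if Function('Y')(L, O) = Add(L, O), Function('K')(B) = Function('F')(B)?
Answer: Rational(-46, 3) ≈ -15.333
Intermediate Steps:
Function('F')(w) = Add(-4, Mul(2, Pow(w, 2))) (Function('F')(w) = Add(Add(Pow(w, 2), Pow(w, 2)), -4) = Add(Mul(2, Pow(w, 2)), -4) = Add(-4, Mul(2, Pow(w, 2))))
Function('K')(B) = Add(-4, Mul(2, Pow(B, 2)))
Add(Mul(Add(7, Mul(-1, -2)), -3), Function('Y')(Function('K')(-3), Mul(Add(Add(-2, Mul(-1, 6)), 1), Pow(Add(5, -2), -1)))) = Add(Mul(Add(7, Mul(-1, -2)), -3), Add(Add(-4, Mul(2, Pow(-3, 2))), Mul(Add(Add(-2, Mul(-1, 6)), 1), Pow(Add(5, -2), -1)))) = Add(Mul(Add(7, 2), -3), Add(Add(-4, Mul(2, 9)), Mul(Add(Add(-2, -6), 1), Pow(3, -1)))) = Add(Mul(9, -3), Add(Add(-4, 18), Mul(Add(-8, 1), Rational(1, 3)))) = Add(-27, Add(14, Mul(-7, Rational(1, 3)))) = Add(-27, Add(14, Rational(-7, 3))) = Add(-27, Rational(35, 3)) = Rational(-46, 3)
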